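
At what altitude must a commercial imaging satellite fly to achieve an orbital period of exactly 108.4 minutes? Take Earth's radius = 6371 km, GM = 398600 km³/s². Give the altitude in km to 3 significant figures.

1160 km

T = 108.4 min = 6504.0 s.
From T = 2π√(a³/μ): a = (μ T²/4π²)^(1/3) = (398600 × 6504.0² / 4π²)^(1/3) = 7531 km.
Altitude h = a − R = 7531 − 6371 = 1160 km.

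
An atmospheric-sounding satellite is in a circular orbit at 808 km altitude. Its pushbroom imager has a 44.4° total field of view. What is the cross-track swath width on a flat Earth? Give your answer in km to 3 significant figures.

659 km

Half-angle = 44.4°/2 = 22.2°.
Swath width ≈ 2h·tan(θ/2) = 2 × 808 × tan(22.2°) = 659.5 km.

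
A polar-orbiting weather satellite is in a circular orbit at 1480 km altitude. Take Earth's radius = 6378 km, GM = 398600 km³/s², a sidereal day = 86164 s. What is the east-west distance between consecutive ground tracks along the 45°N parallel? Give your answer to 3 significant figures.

Semi-major axis a = 6378 + 1480 = 7858 km. Period T = 2π√(a³/μ) = 2π√(7858³/398600) = 6932.3 s = 115.54 min.
Node shift per orbit = (6932.3/86164) × 360° = 28.96°.
Equatorial spacing = 28.96 × 111.3 km/° = 3224 km.
At 45° latitude, spacing = 3224 × cos(45°) = 2280 km.

2280 km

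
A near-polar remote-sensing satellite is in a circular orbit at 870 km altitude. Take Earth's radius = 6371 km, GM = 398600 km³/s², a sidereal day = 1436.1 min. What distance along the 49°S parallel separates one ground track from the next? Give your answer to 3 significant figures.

1870 km

Semi-major axis a = 6371 + 870 = 7241 km. Period T = 2π√(a³/μ) = 2π√(7241³/398600) = 6132.1 s = 102.20 min.
Node shift per orbit = (6132.1/86166) × 360° = 25.62°.
Equatorial spacing = 25.62 × 111.2 km/° = 2849 km.
At 49° latitude, spacing = 2849 × cos(49°) = 1869 km.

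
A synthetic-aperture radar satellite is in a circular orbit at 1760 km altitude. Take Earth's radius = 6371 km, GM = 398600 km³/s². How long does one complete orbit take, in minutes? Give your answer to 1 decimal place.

Semi-major axis a = 6371 + 1760 = 8131 km. Period T = 2π√(a³/μ) = 2π√(8131³/398600) = 7296.7 s = 121.61 min.

121.6 min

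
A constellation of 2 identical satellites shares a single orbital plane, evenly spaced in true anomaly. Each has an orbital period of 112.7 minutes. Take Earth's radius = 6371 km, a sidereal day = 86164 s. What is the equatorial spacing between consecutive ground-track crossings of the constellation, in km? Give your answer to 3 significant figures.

T = 112.7 min = 6762.0 s.
Single-satellite node shift = (6762.0/86164) × 360° = 28.25°.
With 2 satellites evenly phased, successive equator crossings are 28.25/2 = 14.126° apart.
That is 14.126 × 111.2 = 1571 km at the equator.

1570 km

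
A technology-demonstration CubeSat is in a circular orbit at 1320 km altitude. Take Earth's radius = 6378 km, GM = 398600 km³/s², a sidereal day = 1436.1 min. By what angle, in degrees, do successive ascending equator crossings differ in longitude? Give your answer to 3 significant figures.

28.1°

Semi-major axis a = 6378 + 1320 = 7698 km. Period T = 2π√(a³/μ) = 2π√(7698³/398600) = 6721.7 s = 112.03 min.
During one orbit Earth rotates (6721.7 / 86166) × 360° = 28.08°.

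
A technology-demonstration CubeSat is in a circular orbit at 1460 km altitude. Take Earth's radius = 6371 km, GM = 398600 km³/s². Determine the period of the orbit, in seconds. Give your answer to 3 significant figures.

6900 seconds

Semi-major axis a = 6371 + 1460 = 7831 km. Period T = 2π√(a³/μ) = 2π√(7831³/398600) = 6896.6 s = 114.94 min.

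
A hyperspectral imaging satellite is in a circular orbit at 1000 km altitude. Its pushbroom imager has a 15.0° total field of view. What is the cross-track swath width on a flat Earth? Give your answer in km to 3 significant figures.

263 km

Half-angle = 15.0°/2 = 7.5°.
Swath width ≈ 2h·tan(θ/2) = 2 × 1000 × tan(7.5°) = 263.3 km.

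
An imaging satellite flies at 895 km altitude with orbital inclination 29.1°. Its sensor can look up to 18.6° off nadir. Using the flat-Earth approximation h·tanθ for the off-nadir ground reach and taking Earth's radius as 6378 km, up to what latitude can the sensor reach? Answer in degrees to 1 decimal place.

For a prograde orbit the ground track reaches latitude ±i = ±29.1°.
Sensor half-swath on the ground ≈ 895·tan(18.6°) = 301 km = 2.71° of latitude.
Maximum observable latitude ≈ 29.1 + 2.71 = 31.8°.

31.8°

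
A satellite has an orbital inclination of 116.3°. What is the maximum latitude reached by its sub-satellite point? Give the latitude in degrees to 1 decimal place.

63.7°

Retrograde orbit: the ground track reaches ±(180° − i) = ±(180 − 116.3) = ±63.7°.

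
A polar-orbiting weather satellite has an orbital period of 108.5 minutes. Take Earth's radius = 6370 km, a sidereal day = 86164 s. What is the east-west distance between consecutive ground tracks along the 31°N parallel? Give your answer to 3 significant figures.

2590 km

T = 108.5 min = 6510.0 s.
Node shift per orbit = (6510.0/86164) × 360° = 27.20°.
Equatorial spacing = 27.20 × 111.2 km/° = 3024 km.
At 31° latitude, spacing = 3024 × cos(31°) = 2592 km.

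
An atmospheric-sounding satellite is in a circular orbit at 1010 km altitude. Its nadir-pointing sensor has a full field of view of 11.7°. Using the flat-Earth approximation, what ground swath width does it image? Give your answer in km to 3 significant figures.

Half-angle = 11.7°/2 = 5.85°.
Swath width ≈ 2h·tan(θ/2) = 2 × 1010 × tan(5.85°) = 207.0 km.

207 km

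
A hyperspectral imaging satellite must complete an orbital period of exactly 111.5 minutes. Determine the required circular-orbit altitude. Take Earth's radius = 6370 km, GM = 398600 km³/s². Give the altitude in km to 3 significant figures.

T = 111.5 min = 6690.0 s.
From T = 2π√(a³/μ): a = (μ T²/4π²)^(1/3) = (398600 × 6690.0² / 4π²)^(1/3) = 7674 km.
Altitude h = a − R = 7674 − 6370 = 1304 km.

1300 km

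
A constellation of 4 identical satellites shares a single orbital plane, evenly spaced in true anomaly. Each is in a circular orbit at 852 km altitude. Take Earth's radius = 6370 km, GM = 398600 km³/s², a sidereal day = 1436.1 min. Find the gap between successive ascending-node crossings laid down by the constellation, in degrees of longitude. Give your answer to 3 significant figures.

Semi-major axis a = 6370 + 852 = 7222 km. Period T = 2π√(a³/μ) = 2π√(7222³/398600) = 6108.0 s = 101.80 min.
Single-satellite node shift = (6108.0/86166) × 360° = 25.52°.
With 4 satellites evenly phased, successive equator crossings are 25.52/4 = 6.380° apart.

6.38°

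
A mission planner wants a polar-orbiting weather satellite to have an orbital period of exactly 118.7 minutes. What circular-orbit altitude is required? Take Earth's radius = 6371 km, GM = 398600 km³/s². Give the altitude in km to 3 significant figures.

1630 km

T = 118.7 min = 7122.0 s.
From T = 2π√(a³/μ): a = (μ T²/4π²)^(1/3) = (398600 × 7122.0² / 4π²)^(1/3) = 8001 km.
Altitude h = a − R = 8001 − 6371 = 1630 km.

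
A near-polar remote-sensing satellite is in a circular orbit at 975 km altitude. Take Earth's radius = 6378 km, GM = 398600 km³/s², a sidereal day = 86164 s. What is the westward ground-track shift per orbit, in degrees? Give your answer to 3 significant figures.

26.2°

Semi-major axis a = 6378 + 975 = 7353 km. Period T = 2π√(a³/μ) = 2π√(7353³/398600) = 6274.9 s = 104.58 min.
During one orbit Earth rotates (6274.9 / 86164) × 360° = 26.22°.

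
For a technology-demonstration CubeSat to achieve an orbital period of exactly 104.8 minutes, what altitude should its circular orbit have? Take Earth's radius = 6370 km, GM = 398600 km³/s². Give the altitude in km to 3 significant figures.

T = 104.8 min = 6288.0 s.
From T = 2π√(a³/μ): a = (μ T²/4π²)^(1/3) = (398600 × 6288.0² / 4π²)^(1/3) = 7363 km.
Altitude h = a − R = 7363 − 6370 = 993 km.

993 km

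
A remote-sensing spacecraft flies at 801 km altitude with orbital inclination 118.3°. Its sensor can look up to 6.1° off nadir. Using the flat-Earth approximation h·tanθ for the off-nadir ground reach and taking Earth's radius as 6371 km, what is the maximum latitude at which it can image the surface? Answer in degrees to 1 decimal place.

Retrograde orbit: the ground track reaches ±(180° − i) = ±(180 − 118.3) = ±61.7°.
Sensor half-swath on the ground ≈ 801·tan(6.1°) = 86 km = 0.77° of latitude.
Maximum observable latitude ≈ 61.7 + 0.77 = 62.5°.

62.5°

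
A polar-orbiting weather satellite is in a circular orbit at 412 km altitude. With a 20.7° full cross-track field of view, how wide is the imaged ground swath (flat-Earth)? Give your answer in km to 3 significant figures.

150 km

Half-angle = 20.7°/2 = 10.35°.
Swath width ≈ 2h·tan(θ/2) = 2 × 412 × tan(10.35°) = 150.5 km.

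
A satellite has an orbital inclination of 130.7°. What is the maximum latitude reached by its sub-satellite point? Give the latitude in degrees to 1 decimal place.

Retrograde orbit: the ground track reaches ±(180° − i) = ±(180 − 130.7) = ±49.3°.

49.3°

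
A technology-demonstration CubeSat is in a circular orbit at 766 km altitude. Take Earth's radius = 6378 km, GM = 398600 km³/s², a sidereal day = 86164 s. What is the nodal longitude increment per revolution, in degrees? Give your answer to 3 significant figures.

Semi-major axis a = 6378 + 766 = 7144 km. Period T = 2π√(a³/μ) = 2π√(7144³/398600) = 6009.3 s = 100.15 min.
During one orbit Earth rotates (6009.3 / 86164) × 360° = 25.11°.

25.1°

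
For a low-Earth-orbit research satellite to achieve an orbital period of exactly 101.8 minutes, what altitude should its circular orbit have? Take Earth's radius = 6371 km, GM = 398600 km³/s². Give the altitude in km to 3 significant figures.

T = 101.8 min = 6108.0 s.
From T = 2π√(a³/μ): a = (μ T²/4π²)^(1/3) = (398600 × 6108.0² / 4π²)^(1/3) = 7222 km.
Altitude h = a − R = 7222 − 6371 = 851 km.

851 km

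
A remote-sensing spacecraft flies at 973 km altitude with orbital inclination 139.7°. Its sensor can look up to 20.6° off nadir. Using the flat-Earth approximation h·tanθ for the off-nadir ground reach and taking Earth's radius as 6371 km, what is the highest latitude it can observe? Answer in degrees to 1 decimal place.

43.6°

Retrograde orbit: the ground track reaches ±(180° − i) = ±(180 − 139.7) = ±40.3°.
Sensor half-swath on the ground ≈ 973·tan(20.6°) = 366 km = 3.29° of latitude.
Maximum observable latitude ≈ 40.3 + 3.29 = 43.6°.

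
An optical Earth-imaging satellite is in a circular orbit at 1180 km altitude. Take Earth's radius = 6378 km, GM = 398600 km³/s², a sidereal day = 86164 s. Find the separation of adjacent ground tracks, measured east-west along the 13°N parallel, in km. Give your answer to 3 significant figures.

Semi-major axis a = 6378 + 1180 = 7558 km. Period T = 2π√(a³/μ) = 2π√(7558³/398600) = 6539.2 s = 108.99 min.
Node shift per orbit = (6539.2/86164) × 360° = 27.32°.
Equatorial spacing = 27.32 × 111.3 km/° = 3041 km.
At 13° latitude, spacing = 3041 × cos(13°) = 2963 km.

2960 km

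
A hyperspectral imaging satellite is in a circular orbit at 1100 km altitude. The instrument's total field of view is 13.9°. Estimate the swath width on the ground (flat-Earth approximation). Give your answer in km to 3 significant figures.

268 km

Half-angle = 13.9°/2 = 6.95°.
Swath width ≈ 2h·tan(θ/2) = 2 × 1100 × tan(6.95°) = 268.2 km.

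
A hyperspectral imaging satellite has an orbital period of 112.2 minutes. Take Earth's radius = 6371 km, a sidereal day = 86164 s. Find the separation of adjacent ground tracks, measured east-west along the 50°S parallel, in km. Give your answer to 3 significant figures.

T = 112.2 min = 6732.0 s.
Node shift per orbit = (6732.0/86164) × 360° = 28.13°.
Equatorial spacing = 28.13 × 111.2 km/° = 3128 km.
At 50° latitude, spacing = 3128 × cos(50°) = 2010 km.

2010 km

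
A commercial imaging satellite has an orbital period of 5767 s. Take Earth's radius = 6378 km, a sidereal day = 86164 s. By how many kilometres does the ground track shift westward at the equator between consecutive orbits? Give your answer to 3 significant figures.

2680 km

During one orbit Earth rotates (5767.0 / 86164) × 360° = 24.09°.
At the equator that is 24.09° × (2π·6378/360) km/° = 24.09 × 111.3 = 2682 km.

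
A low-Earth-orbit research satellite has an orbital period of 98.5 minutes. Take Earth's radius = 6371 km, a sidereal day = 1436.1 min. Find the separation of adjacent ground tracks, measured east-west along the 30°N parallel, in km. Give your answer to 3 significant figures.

2380 km

T = 98.5 min = 5910.0 s.
Node shift per orbit = (5910.0/86166) × 360° = 24.69°.
Equatorial spacing = 24.69 × 111.2 km/° = 2746 km.
At 30° latitude, spacing = 2746 × cos(30°) = 2378 km.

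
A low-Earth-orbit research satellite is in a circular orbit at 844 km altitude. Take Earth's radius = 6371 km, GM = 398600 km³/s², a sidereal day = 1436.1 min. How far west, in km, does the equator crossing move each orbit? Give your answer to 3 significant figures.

2830 km

Semi-major axis a = 6371 + 844 = 7215 km. Period T = 2π√(a³/μ) = 2π√(7215³/398600) = 6099.1 s = 101.65 min.
During one orbit Earth rotates (6099.1 / 86166) × 360° = 25.48°.
At the equator that is 25.48° × (2π·6371/360) km/° = 25.48 × 111.2 = 2833 km.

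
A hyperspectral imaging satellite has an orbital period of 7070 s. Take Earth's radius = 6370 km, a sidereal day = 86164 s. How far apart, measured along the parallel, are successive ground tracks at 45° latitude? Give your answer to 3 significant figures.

2320 km

Node shift per orbit = (7070.0/86164) × 360° = 29.54°.
Equatorial spacing = 29.54 × 111.2 km/° = 3284 km.
At 45° latitude, spacing = 3284 × cos(45°) = 2322 km.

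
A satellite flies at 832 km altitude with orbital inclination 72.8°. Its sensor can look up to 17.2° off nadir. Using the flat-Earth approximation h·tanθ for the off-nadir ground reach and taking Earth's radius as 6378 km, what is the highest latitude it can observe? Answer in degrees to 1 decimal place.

75.1°

For a prograde orbit the ground track reaches latitude ±i = ±72.8°.
Sensor half-swath on the ground ≈ 832·tan(17.2°) = 258 km = 2.31° of latitude.
Maximum observable latitude ≈ 72.8 + 2.31 = 75.1°.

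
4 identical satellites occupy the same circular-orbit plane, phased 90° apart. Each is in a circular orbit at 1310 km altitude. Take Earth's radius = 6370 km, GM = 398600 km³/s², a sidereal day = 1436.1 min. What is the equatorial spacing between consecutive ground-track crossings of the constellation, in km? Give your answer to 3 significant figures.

Semi-major axis a = 6370 + 1310 = 7680 km. Period T = 2π√(a³/μ) = 2π√(7680³/398600) = 6698.1 s = 111.64 min.
Single-satellite node shift = (6698.1/86166) × 360° = 27.98°.
With 4 satellites evenly phased, successive equator crossings are 27.98/4 = 6.996° apart.
That is 6.996 × 111.2 = 778 km at the equator.

778 km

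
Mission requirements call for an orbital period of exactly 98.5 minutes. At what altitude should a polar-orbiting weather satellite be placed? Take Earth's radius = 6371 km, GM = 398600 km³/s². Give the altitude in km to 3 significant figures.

694 km

T = 98.5 min = 5910.0 s.
From T = 2π√(a³/μ): a = (μ T²/4π²)^(1/3) = (398600 × 5910.0² / 4π²)^(1/3) = 7065 km.
Altitude h = a − R = 7065 − 6371 = 694 km.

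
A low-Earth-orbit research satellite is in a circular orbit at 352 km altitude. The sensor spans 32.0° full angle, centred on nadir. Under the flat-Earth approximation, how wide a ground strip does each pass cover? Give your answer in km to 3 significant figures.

Half-angle = 32.0°/2 = 16°.
Swath width ≈ 2h·tan(θ/2) = 2 × 352 × tan(16°) = 201.9 km.

202 km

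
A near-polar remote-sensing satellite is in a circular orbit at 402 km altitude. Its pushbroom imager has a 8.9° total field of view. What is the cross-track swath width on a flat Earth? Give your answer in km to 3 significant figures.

Half-angle = 8.9°/2 = 4.45°.
Swath width ≈ 2h·tan(θ/2) = 2 × 402 × tan(4.45°) = 62.6 km.

62.6 km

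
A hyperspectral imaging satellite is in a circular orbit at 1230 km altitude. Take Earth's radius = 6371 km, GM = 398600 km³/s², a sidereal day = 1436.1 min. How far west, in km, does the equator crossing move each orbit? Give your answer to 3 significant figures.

Semi-major axis a = 6371 + 1230 = 7601 km. Period T = 2π√(a³/μ) = 2π√(7601³/398600) = 6595.0 s = 109.92 min.
During one orbit Earth rotates (6595.0 / 86166) × 360° = 27.55°.
At the equator that is 27.55° × (2π·6371/360) km/° = 27.55 × 111.2 = 3064 km.

3060 km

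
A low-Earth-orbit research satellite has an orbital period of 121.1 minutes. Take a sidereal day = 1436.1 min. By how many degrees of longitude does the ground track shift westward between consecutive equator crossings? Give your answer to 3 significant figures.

30.4°

T = 121.1 min = 7266.0 s.
During one orbit Earth rotates (7266.0 / 86166) × 360° = 30.36°.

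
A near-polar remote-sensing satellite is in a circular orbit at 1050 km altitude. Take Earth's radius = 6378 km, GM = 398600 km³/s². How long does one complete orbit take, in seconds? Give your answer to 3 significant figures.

Semi-major axis a = 6378 + 1050 = 7428 km. Period T = 2π√(a³/μ) = 2π√(7428³/398600) = 6371.2 s = 106.19 min.

6370 seconds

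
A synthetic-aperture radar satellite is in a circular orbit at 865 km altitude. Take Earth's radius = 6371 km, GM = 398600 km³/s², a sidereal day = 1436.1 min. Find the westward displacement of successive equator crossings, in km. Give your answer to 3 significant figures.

Semi-major axis a = 6371 + 865 = 7236 km. Period T = 2π√(a³/μ) = 2π√(7236³/398600) = 6125.7 s = 102.10 min.
During one orbit Earth rotates (6125.7 / 86166) × 360° = 25.59°.
At the equator that is 25.59° × (2π·6371/360) km/° = 25.59 × 111.2 = 2846 km.

2850 km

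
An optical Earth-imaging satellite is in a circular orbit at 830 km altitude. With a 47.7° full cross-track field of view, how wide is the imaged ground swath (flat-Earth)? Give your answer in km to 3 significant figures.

734 km

Half-angle = 47.7°/2 = 23.85°.
Swath width ≈ 2h·tan(θ/2) = 2 × 830 × tan(23.85°) = 733.9 km.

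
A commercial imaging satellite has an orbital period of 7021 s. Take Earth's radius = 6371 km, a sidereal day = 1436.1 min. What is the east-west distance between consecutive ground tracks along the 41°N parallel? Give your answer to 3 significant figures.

Node shift per orbit = (7021.0/86166) × 360° = 29.33°.
Equatorial spacing = 29.33 × 111.2 km/° = 3262 km.
At 41° latitude, spacing = 3262 × cos(41°) = 2462 km.

2460 km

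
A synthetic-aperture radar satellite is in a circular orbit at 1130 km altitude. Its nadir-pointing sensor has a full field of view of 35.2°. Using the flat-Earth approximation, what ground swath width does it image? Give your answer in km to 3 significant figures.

717 km

Half-angle = 35.2°/2 = 17.6°.
Swath width ≈ 2h·tan(θ/2) = 2 × 1130 × tan(17.6°) = 716.9 km.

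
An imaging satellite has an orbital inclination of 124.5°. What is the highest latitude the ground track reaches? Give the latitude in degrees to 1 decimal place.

55.5°

Retrograde orbit: the ground track reaches ±(180° − i) = ±(180 − 124.5) = ±55.5°.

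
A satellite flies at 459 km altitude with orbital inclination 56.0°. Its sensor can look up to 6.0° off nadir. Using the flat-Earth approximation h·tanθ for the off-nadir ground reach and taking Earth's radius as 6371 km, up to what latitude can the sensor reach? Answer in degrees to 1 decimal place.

For a prograde orbit the ground track reaches latitude ±i = ±56.0°.
Sensor half-swath on the ground ≈ 459·tan(6.0°) = 48 km = 0.43° of latitude.
Maximum observable latitude ≈ 56.0 + 0.43 = 56.4°.

56.4°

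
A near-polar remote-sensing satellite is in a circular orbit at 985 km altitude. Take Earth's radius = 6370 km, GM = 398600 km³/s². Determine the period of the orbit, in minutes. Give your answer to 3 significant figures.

105 min

Semi-major axis a = 6370 + 985 = 7355 km. Period T = 2π√(a³/μ) = 2π√(7355³/398600) = 6277.5 s = 104.62 min.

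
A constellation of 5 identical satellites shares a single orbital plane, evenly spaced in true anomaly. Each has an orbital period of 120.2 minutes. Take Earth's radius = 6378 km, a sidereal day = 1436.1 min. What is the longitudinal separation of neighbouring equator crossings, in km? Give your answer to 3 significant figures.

T = 120.2 min = 7212.0 s.
Single-satellite node shift = (7212.0/86166) × 360° = 30.13°.
With 5 satellites evenly phased, successive equator crossings are 30.13/5 = 6.026° apart.
That is 6.026 × 111.3 = 671 km at the equator.

671 km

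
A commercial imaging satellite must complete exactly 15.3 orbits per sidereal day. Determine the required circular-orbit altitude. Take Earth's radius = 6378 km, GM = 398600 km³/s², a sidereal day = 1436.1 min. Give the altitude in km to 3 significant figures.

464 km

Required period T = 86166 / 15.3 = 5631.8 s.
From T = 2π√(a³/μ): a = (μ T²/4π²)^(1/3) = (398600 × 5631.8² / 4π²)^(1/3) = 6842 km.
Altitude h = a − R = 6842 − 6378 = 464 km.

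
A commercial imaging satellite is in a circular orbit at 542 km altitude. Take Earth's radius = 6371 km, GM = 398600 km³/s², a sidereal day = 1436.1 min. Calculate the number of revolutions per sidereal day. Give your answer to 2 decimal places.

15.06

Semi-major axis a = 6371 + 542 = 6913 km. Period T = 2π√(a³/μ) = 2π√(6913³/398600) = 5720.2 s = 95.34 min.
Orbits per sidereal day = 86166 / 5720.2 = 15.063.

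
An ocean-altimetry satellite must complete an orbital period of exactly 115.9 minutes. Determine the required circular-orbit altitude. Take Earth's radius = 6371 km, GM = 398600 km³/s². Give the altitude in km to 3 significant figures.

1500 km

T = 115.9 min = 6954.0 s.
From T = 2π√(a³/μ): a = (μ T²/4π²)^(1/3) = (398600 × 6954.0² / 4π²)^(1/3) = 7874 km.
Altitude h = a − R = 7874 − 6371 = 1503 km.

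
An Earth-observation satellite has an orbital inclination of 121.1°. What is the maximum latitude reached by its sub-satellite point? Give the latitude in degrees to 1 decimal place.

58.9°

Retrograde orbit: the ground track reaches ±(180° − i) = ±(180 − 121.1) = ±58.9°.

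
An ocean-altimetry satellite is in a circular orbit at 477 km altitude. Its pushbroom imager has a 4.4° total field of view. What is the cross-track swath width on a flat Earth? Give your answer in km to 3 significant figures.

36.6 km

Half-angle = 4.4°/2 = 2.2°.
Swath width ≈ 2h·tan(θ/2) = 2 × 477 × tan(2.2°) = 36.6 km.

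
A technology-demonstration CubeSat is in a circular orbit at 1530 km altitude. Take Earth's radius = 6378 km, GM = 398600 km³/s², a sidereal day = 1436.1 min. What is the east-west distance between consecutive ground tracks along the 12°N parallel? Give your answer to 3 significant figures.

Semi-major axis a = 6378 + 1530 = 7908 km. Period T = 2π√(a³/μ) = 2π√(7908³/398600) = 6998.6 s = 116.64 min.
Node shift per orbit = (6998.6/86166) × 360° = 29.24°.
Equatorial spacing = 29.24 × 111.3 km/° = 3255 km.
At 12° latitude, spacing = 3255 × cos(12°) = 3184 km.

3180 km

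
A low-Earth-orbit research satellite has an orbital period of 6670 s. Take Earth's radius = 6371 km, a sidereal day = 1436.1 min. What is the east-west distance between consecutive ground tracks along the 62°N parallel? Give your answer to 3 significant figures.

1450 km

Node shift per orbit = (6670.0/86166) × 360° = 27.87°.
Equatorial spacing = 27.87 × 111.2 km/° = 3099 km.
At 62° latitude, spacing = 3099 × cos(62°) = 1455 km.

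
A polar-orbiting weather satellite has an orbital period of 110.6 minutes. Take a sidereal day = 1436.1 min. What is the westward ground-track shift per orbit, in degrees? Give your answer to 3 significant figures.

T = 110.6 min = 6636.0 s.
During one orbit Earth rotates (6636.0 / 86166) × 360° = 27.73°.

27.7°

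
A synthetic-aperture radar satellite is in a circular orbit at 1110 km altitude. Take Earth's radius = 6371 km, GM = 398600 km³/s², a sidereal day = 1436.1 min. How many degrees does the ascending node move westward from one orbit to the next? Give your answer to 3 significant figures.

26.9°

Semi-major axis a = 6371 + 1110 = 7481 km. Period T = 2π√(a³/μ) = 2π√(7481³/398600) = 6439.5 s = 107.32 min.
During one orbit Earth rotates (6439.5 / 86166) × 360° = 26.90°.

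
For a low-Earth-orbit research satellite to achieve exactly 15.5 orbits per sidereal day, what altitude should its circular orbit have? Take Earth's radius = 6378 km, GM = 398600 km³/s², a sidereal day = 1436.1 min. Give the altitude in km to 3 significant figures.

Required period T = 86166 / 15.5 = 5559.1 s.
From T = 2π√(a³/μ): a = (μ T²/4π²)^(1/3) = (398600 × 5559.1² / 4π²)^(1/3) = 6783 km.
Altitude h = a − R = 6783 − 6378 = 405 km.

405 km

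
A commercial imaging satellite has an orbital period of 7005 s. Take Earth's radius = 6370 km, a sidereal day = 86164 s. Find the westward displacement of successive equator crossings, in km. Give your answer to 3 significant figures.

3250 km

During one orbit Earth rotates (7005.0 / 86164) × 360° = 29.27°.
At the equator that is 29.27° × (2π·6370/360) km/° = 29.27 × 111.2 = 3254 km.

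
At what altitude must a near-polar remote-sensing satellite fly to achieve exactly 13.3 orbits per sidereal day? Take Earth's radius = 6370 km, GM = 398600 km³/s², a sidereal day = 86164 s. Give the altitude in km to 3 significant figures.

1140 km

Required period T = 86164 / 13.3 = 6478.5 s.
From T = 2π√(a³/μ): a = (μ T²/4π²)^(1/3) = (398600 × 6478.5² / 4π²)^(1/3) = 7511 km.
Altitude h = a − R = 7511 − 6370 = 1141 km.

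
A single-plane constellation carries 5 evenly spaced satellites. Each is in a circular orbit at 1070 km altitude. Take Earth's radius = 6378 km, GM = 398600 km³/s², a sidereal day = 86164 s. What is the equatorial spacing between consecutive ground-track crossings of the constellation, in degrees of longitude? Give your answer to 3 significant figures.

Semi-major axis a = 6378 + 1070 = 7448 km. Period T = 2π√(a³/μ) = 2π√(7448³/398600) = 6396.9 s = 106.62 min.
Single-satellite node shift = (6396.9/86164) × 360° = 26.73°.
With 5 satellites evenly phased, successive equator crossings are 26.73/5 = 5.345° apart.

5.35°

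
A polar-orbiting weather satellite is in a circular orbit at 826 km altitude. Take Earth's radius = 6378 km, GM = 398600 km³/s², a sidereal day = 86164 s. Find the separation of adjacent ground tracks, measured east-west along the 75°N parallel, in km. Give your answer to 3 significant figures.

732 km

Semi-major axis a = 6378 + 826 = 7204 km. Period T = 2π√(a³/μ) = 2π√(7204³/398600) = 6085.2 s = 101.42 min.
Node shift per orbit = (6085.2/86164) × 360° = 25.42°.
Equatorial spacing = 25.42 × 111.3 km/° = 2830 km.
At 75° latitude, spacing = 2830 × cos(75°) = 732 km.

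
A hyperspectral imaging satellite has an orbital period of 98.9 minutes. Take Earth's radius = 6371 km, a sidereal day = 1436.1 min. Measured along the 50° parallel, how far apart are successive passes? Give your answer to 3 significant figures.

1770 km

T = 98.9 min = 5934.0 s.
Node shift per orbit = (5934.0/86166) × 360° = 24.79°.
Equatorial spacing = 24.79 × 111.2 km/° = 2757 km.
At 50° latitude, spacing = 2757 × cos(50°) = 1772 km.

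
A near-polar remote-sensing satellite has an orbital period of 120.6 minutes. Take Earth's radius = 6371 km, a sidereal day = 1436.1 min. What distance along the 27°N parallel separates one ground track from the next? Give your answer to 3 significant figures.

3000 km

T = 120.6 min = 7236.0 s.
Node shift per orbit = (7236.0/86166) × 360° = 30.23°.
Equatorial spacing = 30.23 × 111.2 km/° = 3362 km.
At 27° latitude, spacing = 3362 × cos(27°) = 2995 km.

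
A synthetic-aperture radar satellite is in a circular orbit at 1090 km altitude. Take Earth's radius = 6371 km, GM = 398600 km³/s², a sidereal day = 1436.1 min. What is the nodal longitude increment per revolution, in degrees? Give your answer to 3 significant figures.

Semi-major axis a = 6371 + 1090 = 7461 km. Period T = 2π√(a³/μ) = 2π√(7461³/398600) = 6413.7 s = 106.89 min.
During one orbit Earth rotates (6413.7 / 86166) × 360° = 26.80°.

26.8°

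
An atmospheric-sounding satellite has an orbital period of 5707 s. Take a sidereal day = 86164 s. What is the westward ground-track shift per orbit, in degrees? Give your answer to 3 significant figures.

23.8°

During one orbit Earth rotates (5707.0 / 86164) × 360° = 23.84°.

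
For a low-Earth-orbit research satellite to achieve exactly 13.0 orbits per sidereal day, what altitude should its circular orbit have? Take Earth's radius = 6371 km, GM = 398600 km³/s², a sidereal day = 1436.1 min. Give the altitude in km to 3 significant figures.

Required period T = 86166 / 13.0 = 6628.2 s.
From T = 2π√(a³/μ): a = (μ T²/4π²)^(1/3) = (398600 × 6628.2² / 4π²)^(1/3) = 7626 km.
Altitude h = a − R = 7626 − 6371 = 1255 km.

1260 km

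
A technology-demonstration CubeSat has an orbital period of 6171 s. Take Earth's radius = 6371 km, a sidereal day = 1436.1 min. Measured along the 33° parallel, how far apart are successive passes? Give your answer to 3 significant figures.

Node shift per orbit = (6171.0/86166) × 360° = 25.78°.
Equatorial spacing = 25.78 × 111.2 km/° = 2867 km.
At 33° latitude, spacing = 2867 × cos(33°) = 2404 km.

2400 km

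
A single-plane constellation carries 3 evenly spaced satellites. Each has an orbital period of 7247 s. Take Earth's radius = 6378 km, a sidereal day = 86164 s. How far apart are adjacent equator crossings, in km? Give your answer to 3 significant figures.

Single-satellite node shift = (7247.0/86164) × 360° = 30.28°.
With 3 satellites evenly phased, successive equator crossings are 30.28/3 = 10.093° apart.
That is 10.093 × 111.3 = 1124 km at the equator.

1120 km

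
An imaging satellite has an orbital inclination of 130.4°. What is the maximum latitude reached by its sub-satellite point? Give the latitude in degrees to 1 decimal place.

49.6°

Retrograde orbit: the ground track reaches ±(180° − i) = ±(180 − 130.4) = ±49.6°.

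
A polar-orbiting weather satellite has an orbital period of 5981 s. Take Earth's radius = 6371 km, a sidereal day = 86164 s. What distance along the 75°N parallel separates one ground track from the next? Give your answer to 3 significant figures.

719 km

Node shift per orbit = (5981.0/86164) × 360° = 24.99°.
Equatorial spacing = 24.99 × 111.2 km/° = 2779 km.
At 75° latitude, spacing = 2779 × cos(75°) = 719 km.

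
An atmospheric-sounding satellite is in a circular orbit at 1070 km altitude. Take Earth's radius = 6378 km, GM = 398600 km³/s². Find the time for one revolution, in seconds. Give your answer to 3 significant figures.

Semi-major axis a = 6378 + 1070 = 7448 km. Period T = 2π√(a³/μ) = 2π√(7448³/398600) = 6396.9 s = 106.62 min.

6400 seconds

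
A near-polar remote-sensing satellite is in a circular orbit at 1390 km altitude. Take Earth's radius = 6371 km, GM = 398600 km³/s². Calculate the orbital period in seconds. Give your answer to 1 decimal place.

Semi-major axis a = 6371 + 1390 = 7761 km. Period T = 2π√(a³/μ) = 2π√(7761³/398600) = 6804.4 s = 113.41 min.

6804.4 seconds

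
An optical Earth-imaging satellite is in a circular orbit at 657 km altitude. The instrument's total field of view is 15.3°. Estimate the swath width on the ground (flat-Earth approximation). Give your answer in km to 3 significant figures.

176 km

Half-angle = 15.3°/2 = 7.65°.
Swath width ≈ 2h·tan(θ/2) = 2 × 657 × tan(7.65°) = 176.5 km.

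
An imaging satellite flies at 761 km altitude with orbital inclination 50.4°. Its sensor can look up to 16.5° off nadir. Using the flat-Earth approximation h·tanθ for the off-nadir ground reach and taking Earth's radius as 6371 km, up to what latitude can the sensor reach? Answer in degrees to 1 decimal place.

52.4°

For a prograde orbit the ground track reaches latitude ±i = ±50.4°.
Sensor half-swath on the ground ≈ 761·tan(16.5°) = 225 km = 2.03° of latitude.
Maximum observable latitude ≈ 50.4 + 2.03 = 52.4°.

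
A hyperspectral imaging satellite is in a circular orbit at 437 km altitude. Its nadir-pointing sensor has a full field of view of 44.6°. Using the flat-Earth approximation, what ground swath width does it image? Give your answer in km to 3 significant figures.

358 km

Half-angle = 44.6°/2 = 22.3°.
Swath width ≈ 2h·tan(θ/2) = 2 × 437 × tan(22.3°) = 358.5 km.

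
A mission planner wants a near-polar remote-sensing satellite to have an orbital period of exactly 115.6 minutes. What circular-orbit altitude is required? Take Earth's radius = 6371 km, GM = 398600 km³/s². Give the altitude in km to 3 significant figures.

T = 115.6 min = 6936.0 s.
From T = 2π√(a³/μ): a = (μ T²/4π²)^(1/3) = (398600 × 6936.0² / 4π²)^(1/3) = 7861 km.
Altitude h = a − R = 7861 − 6371 = 1490 km.

1490 km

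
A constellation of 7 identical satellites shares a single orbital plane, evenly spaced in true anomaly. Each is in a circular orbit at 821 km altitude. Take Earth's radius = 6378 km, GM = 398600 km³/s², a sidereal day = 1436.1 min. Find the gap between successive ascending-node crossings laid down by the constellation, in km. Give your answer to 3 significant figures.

Semi-major axis a = 6378 + 821 = 7199 km. Period T = 2π√(a³/μ) = 2π√(7199³/398600) = 6078.8 s = 101.31 min.
Single-satellite node shift = (6078.8/86166) × 360° = 25.40°.
With 7 satellites evenly phased, successive equator crossings are 25.40/7 = 3.628° apart.
That is 3.628 × 111.3 = 404 km at the equator.

404 km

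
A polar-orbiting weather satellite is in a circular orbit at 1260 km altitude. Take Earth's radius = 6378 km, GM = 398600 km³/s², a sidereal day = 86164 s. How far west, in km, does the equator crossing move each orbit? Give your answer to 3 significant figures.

3090 km

Semi-major axis a = 6378 + 1260 = 7638 km. Period T = 2π√(a³/μ) = 2π√(7638³/398600) = 6643.3 s = 110.72 min.
During one orbit Earth rotates (6643.3 / 86164) × 360° = 27.76°.
At the equator that is 27.76° × (2π·6378/360) km/° = 27.76 × 111.3 = 3090 km.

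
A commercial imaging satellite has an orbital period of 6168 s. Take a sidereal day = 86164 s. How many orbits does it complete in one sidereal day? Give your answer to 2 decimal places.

13.97

Orbits per sidereal day = 86164 / 6168.0 = 13.970.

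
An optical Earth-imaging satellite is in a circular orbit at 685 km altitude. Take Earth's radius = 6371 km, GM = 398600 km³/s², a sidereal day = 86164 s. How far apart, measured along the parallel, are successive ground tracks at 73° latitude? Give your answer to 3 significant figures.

801 km

Semi-major axis a = 6371 + 685 = 7056 km. Period T = 2π√(a³/μ) = 2π√(7056³/398600) = 5898.6 s = 98.31 min.
Node shift per orbit = (5898.6/86164) × 360° = 24.64°.
Equatorial spacing = 24.64 × 111.2 km/° = 2740 km.
At 73° latitude, spacing = 2740 × cos(73°) = 801 km.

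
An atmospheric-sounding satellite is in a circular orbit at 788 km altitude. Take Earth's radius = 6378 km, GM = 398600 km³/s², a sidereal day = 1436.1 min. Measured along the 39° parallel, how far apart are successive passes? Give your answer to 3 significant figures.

2180 km

Semi-major axis a = 6378 + 788 = 7166 km. Period T = 2π√(a³/μ) = 2π√(7166³/398600) = 6037.1 s = 100.62 min.
Node shift per orbit = (6037.1/86166) × 360° = 25.22°.
Equatorial spacing = 25.22 × 111.3 km/° = 2808 km.
At 39° latitude, spacing = 2808 × cos(39°) = 2182 km.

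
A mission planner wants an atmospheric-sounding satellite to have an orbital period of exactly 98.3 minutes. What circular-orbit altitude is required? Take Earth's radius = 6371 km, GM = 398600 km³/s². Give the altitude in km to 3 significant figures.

T = 98.3 min = 5898.0 s.
From T = 2π√(a³/μ): a = (μ T²/4π²)^(1/3) = (398600 × 5898.0² / 4π²)^(1/3) = 7056 km.
Altitude h = a − R = 7056 − 6371 = 685 km.

685 km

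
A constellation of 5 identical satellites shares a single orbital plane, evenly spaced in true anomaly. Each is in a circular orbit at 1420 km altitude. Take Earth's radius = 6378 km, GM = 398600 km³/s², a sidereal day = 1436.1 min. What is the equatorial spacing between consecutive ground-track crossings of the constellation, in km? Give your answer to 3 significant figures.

637 km

Semi-major axis a = 6378 + 1420 = 7798 km. Period T = 2π√(a³/μ) = 2π√(7798³/398600) = 6853.1 s = 114.22 min.
Single-satellite node shift = (6853.1/86166) × 360° = 28.63°.
With 5 satellites evenly phased, successive equator crossings are 28.63/5 = 5.726° apart.
That is 5.726 × 111.3 = 637 km at the equator.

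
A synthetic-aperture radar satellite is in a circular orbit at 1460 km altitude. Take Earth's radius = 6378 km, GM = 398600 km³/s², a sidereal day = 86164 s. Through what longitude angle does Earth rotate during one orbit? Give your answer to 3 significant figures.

Semi-major axis a = 6378 + 1460 = 7838 km. Period T = 2π√(a³/μ) = 2π√(7838³/398600) = 6905.9 s = 115.10 min.
During one orbit Earth rotates (6905.9 / 86164) × 360° = 28.85°.

28.9°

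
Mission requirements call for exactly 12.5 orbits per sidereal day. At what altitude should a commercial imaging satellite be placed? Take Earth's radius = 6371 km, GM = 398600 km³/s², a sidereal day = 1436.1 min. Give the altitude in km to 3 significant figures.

Required period T = 86166 / 12.5 = 6893.3 s.
From T = 2π√(a³/μ): a = (μ T²/4π²)^(1/3) = (398600 × 6893.3² / 4π²)^(1/3) = 7828 km.
Altitude h = a − R = 7828 − 6371 = 1457 km.

1460 km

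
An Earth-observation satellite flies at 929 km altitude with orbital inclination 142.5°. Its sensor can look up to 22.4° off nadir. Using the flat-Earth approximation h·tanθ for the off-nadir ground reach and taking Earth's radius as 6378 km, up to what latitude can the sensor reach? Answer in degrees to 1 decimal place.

Retrograde orbit: the ground track reaches ±(180° − i) = ±(180 − 142.5) = ±37.5°.
Sensor half-swath on the ground ≈ 929·tan(22.4°) = 383 km = 3.44° of latitude.
Maximum observable latitude ≈ 37.5 + 3.44 = 40.9°.

40.9°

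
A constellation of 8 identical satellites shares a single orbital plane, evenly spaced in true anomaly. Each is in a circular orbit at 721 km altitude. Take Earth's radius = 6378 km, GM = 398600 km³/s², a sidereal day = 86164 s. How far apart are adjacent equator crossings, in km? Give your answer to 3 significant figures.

Semi-major axis a = 6378 + 721 = 7099 km. Period T = 2π√(a³/μ) = 2π√(7099³/398600) = 5952.6 s = 99.21 min.
Single-satellite node shift = (5952.6/86164) × 360° = 24.87°.
With 8 satellites evenly phased, successive equator crossings are 24.87/8 = 3.109° apart.
That is 3.109 × 111.3 = 346 km at the equator.

346 km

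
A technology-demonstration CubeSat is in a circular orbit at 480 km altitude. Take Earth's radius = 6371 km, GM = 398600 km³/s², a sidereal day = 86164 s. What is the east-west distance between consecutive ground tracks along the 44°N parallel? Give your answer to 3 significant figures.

1890 km

Semi-major axis a = 6371 + 480 = 6851 km. Period T = 2π√(a³/μ) = 2π√(6851³/398600) = 5643.4 s = 94.06 min.
Node shift per orbit = (5643.4/86164) × 360° = 23.58°.
Equatorial spacing = 23.58 × 111.2 km/° = 2622 km.
At 44° latitude, spacing = 2622 × cos(44°) = 1886 km.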